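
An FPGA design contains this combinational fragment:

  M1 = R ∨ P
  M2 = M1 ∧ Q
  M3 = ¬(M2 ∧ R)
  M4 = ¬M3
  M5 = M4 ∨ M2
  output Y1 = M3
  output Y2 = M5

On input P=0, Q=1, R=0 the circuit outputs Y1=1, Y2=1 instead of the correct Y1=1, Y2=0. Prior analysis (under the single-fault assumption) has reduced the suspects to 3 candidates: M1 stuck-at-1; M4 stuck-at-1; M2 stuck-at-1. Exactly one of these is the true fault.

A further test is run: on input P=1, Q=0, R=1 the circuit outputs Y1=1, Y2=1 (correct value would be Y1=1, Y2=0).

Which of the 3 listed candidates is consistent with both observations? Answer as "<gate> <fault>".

M4 stuck-at-1

Evaluate each candidate on input P=1, Q=0, R=1:
  M1 stuck-at-1: M1=1 [stuck-at-1], M2=0, M3=1, M4=0, M5=0 → Y1=1, Y2=0 — eliminated
  M4 stuck-at-1: M1=1, M2=0, M3=1, M4=1 [stuck-at-1], M5=1 → Y1=1, Y2=1 — matches
  M2 stuck-at-1: M1=1, M2=1 [stuck-at-1], M3=0, M4=1, M5=1 → Y1=0, Y2=1 — eliminated
Only M4 stuck-at-1 reproduces the observed Y1=1, Y2=1.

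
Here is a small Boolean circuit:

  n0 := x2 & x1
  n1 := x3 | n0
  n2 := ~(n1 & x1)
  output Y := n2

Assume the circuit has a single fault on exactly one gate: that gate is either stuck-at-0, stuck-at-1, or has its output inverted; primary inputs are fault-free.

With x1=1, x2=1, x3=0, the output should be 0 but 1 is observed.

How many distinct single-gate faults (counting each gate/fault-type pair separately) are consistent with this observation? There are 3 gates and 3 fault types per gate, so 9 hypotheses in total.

6

Fault-free: n0=1, n1=1, n2=0 → 0. Observed 1.
  n0 stuck-at-0: output 1 ✓
  n0 stuck-at-1: output 0 ✗
  n0 inverted output: output 1 ✓
  n1 stuck-at-0: output 1 ✓
  n1 stuck-at-1: output 0 ✗
  n1 inverted output: output 1 ✓
  n2 stuck-at-0: output 0 ✗
  n2 stuck-at-1: output 1 ✓
  n2 inverted output: output 1 ✓
Consistent faults: {n0 stuck-at-0, n0 inverted output, n1 stuck-at-0, n1 inverted output, n2 stuck-at-1, n2 inverted output} — 6 in all.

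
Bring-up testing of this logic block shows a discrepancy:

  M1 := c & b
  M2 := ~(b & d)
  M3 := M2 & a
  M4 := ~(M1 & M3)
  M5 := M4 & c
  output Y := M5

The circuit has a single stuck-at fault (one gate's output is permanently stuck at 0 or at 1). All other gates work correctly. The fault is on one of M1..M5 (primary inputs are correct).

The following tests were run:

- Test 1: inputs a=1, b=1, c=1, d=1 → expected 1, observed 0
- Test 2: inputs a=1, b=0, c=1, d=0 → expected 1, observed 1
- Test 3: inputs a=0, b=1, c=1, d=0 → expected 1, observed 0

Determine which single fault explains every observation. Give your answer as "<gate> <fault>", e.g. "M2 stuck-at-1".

M3 stuck-at-1

Fault-free values for test 1 (a=1, b=1, c=1, d=1): M1=1, M2=0, M3=0, M4=1, M5=1, giving Y=1. Observed 0.
Test 1: faults giving observed 0 are {M2 stuck-at-1, M3 stuck-at-1, M4 stuck-at-0, M5 stuck-at-0}.
Test 2 (a=1, b=0, c=1, d=0): fault-free M1=0, M2=1, M3=1, M4=1, M5=1 → 1; observed 1. Eliminates M4 stuck-at-0, M5 stuck-at-0.
Test 3 (a=0, b=1, c=1, d=0): fault-free M1=1, M2=1, M3=0, M4=1, M5=1 → 1; observed 0. Eliminates M2 stuck-at-1.
Only M3 stuck-at-1 is consistent with every test.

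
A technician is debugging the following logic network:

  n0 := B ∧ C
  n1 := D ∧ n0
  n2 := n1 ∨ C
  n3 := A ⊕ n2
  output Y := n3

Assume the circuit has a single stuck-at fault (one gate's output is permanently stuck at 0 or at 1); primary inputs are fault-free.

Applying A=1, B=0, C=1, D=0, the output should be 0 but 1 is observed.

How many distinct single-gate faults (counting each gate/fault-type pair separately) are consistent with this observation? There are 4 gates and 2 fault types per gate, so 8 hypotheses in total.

2

Fault-free: n0=0, n1=0, n2=1, n3=0 → 0. Observed 1.
  n0 stuck-at-0: output 0 ✗
  n0 stuck-at-1: output 0 ✗
  n1 stuck-at-0: output 0 ✗
  n1 stuck-at-1: output 0 ✗
  n2 stuck-at-0: output 1 ✓
  n2 stuck-at-1: output 0 ✗
  n3 stuck-at-0: output 0 ✗
  n3 stuck-at-1: output 1 ✓
Consistent faults: {n2 stuck-at-0, n3 stuck-at-1} — 2 in all.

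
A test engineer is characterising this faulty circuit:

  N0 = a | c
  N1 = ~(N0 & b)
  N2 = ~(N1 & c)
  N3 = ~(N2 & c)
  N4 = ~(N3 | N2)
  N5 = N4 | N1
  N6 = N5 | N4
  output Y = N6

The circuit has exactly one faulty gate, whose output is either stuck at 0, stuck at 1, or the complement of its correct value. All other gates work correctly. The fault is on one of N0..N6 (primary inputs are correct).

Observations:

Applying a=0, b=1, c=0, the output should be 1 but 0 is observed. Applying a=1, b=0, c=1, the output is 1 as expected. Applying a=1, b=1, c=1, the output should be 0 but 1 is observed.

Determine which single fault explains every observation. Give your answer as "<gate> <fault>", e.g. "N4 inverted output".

Fault-free values for test 1 (a=0, b=1, c=0): N0=0, N1=1, N2=1, N3=1, N4=0, N5=1, N6=1, giving Y=1. Observed 0.
Test 1: faults giving observed 0 are {N0 stuck-at-1, N0 inverted output, N1 stuck-at-0, N1 inverted output, N5 stuck-at-0, N5 inverted output, N6 stuck-at-0, N6 inverted output}.
Test 2 (a=1, b=0, c=1): fault-free N0=1, N1=1, N2=0, N3=1, N4=0, N5=1, N6=1 → 1; observed 1. Eliminates N1 stuck-at-0, N1 inverted output, N5 stuck-at-0, N5 inverted output, N6 stuck-at-0, N6 inverted output.
Test 3 (a=1, b=1, c=1): fault-free N0=1, N1=0, N2=1, N3=0, N4=0, N5=0, N6=0 → 0; observed 1. Eliminates N0 stuck-at-1.
Only N0 inverted output is consistent with every test.

N0 inverted output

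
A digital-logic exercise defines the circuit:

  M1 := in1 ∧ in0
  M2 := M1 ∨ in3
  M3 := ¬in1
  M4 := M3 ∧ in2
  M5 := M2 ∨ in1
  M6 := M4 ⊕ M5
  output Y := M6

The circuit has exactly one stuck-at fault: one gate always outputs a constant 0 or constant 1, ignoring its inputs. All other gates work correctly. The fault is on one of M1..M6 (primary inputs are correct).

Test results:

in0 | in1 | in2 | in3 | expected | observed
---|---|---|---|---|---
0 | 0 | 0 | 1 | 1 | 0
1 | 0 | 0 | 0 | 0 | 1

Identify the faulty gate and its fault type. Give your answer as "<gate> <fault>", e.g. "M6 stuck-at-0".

Fault-free values for test 1 (in0=0, in1=0, in2=0, in3=1): M1=0, M2=1, M3=1, M4=0, M5=1, M6=1, giving Y=1. Observed 0.
Test 1: faults giving observed 0 are {M2 stuck-at-0, M4 stuck-at-1, M5 stuck-at-0, M6 stuck-at-0}.
Test 2 (in0=1, in1=0, in2=0, in3=0): fault-free M1=0, M2=0, M3=1, M4=0, M5=0, M6=0 → 0; observed 1. Eliminates M2 stuck-at-0, M5 stuck-at-0, M6 stuck-at-0.
Only M4 stuck-at-1 is consistent with every test.

M4 stuck-at-1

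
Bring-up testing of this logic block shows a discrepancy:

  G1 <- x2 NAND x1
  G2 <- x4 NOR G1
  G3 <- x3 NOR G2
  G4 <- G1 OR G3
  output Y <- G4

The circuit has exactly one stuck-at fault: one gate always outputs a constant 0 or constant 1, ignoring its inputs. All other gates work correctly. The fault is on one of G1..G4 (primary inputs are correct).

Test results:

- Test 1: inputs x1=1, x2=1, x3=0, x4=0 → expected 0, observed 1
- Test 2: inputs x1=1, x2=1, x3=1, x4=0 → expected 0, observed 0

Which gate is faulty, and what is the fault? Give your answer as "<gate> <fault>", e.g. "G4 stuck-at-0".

G2 stuck-at-0

Fault-free values for test 1 (x1=1, x2=1, x3=0, x4=0): G1=0, G2=1, G3=0, G4=0, giving Y=0. Observed 1.
Test 1: faults giving observed 1 are {G1 stuck-at-1, G2 stuck-at-0, G3 stuck-at-1, G4 stuck-at-1}.
Test 2 (x1=1, x2=1, x3=1, x4=0): fault-free G1=0, G2=1, G3=0, G4=0 → 0; observed 0. Eliminates G1 stuck-at-1, G3 stuck-at-1, G4 stuck-at-1.
Only G2 stuck-at-0 is consistent with every test.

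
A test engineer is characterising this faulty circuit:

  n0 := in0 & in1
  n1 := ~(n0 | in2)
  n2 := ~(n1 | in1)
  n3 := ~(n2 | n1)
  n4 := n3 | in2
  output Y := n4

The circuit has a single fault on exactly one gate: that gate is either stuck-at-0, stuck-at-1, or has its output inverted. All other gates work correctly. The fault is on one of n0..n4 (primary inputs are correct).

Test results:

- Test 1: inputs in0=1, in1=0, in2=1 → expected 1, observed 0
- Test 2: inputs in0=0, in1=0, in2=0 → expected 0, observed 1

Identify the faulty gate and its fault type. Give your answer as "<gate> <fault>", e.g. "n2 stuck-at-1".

n4 inverted output

Fault-free values for test 1 (in0=1, in1=0, in2=1): n0=0, n1=0, n2=1, n3=0, n4=1, giving Y=1. Observed 0.
Test 1: faults giving observed 0 are {n4 stuck-at-0, n4 inverted output}.
Test 2 (in0=0, in1=0, in2=0): fault-free n0=0, n1=1, n2=0, n3=0, n4=0 → 0; observed 1. Eliminates n4 stuck-at-0.
Only n4 inverted output is consistent with every test.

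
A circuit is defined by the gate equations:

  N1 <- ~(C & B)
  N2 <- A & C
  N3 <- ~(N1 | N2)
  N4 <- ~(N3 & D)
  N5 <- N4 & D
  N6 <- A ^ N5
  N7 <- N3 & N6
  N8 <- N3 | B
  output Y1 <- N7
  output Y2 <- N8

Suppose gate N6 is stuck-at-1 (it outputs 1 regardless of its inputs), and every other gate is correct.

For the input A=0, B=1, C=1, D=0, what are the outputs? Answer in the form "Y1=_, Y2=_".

Propagate with N6 forced: N1=0, N2=0, N3=1, N4=1, N5=0, N6=1 [stuck-at-1], N7=1, N8=1.
So the outputs are Y1=1, Y2=1. (Without the fault they would be Y1=0, Y2=1.)

Y1=1, Y2=1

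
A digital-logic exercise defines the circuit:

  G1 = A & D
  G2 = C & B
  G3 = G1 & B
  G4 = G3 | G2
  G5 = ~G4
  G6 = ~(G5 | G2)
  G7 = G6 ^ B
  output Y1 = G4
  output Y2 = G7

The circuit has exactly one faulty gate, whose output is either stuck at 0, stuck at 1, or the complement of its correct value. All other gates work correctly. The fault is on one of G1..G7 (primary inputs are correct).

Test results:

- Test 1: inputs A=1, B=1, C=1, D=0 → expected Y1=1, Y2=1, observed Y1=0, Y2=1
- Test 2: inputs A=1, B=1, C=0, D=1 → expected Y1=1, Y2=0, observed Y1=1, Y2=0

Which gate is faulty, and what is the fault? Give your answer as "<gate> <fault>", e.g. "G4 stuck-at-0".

G2 stuck-at-0

Fault-free values for test 1 (A=1, B=1, C=1, D=0): G1=0, G2=1, G3=0, G4=1, G5=0, G6=0, G7=1, giving Y1=1, Y2=1. Observed Y1=0, Y2=1.
Test 1: faults giving observed Y1=0, Y2=1 are {G2 stuck-at-0, G2 inverted output, G4 stuck-at-0, G4 inverted output}.
Test 2 (A=1, B=1, C=0, D=1): fault-free G1=1, G2=0, G3=1, G4=1, G5=0, G6=1, G7=0 → Y1=1, Y2=0; observed Y1=1, Y2=0. Eliminates G2 inverted output, G4 stuck-at-0, G4 inverted output.
Only G2 stuck-at-0 is consistent with every test.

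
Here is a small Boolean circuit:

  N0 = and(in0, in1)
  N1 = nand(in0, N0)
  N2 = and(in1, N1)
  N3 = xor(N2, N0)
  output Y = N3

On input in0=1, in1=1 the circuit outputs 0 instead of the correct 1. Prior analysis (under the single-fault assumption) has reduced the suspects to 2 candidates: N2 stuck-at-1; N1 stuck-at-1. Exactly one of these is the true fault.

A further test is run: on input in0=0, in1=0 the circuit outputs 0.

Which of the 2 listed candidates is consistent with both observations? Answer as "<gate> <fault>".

Evaluate each candidate on input in0=0, in1=0:
  N2 stuck-at-1: N0=0, N1=1, N2=1 [stuck-at-1], N3=1 → 1 — eliminated
  N1 stuck-at-1: N0=0, N1=1 [stuck-at-1], N2=0, N3=0 → 0 — matches
Only N1 stuck-at-1 reproduces the observed 0.

N1 stuck-at-1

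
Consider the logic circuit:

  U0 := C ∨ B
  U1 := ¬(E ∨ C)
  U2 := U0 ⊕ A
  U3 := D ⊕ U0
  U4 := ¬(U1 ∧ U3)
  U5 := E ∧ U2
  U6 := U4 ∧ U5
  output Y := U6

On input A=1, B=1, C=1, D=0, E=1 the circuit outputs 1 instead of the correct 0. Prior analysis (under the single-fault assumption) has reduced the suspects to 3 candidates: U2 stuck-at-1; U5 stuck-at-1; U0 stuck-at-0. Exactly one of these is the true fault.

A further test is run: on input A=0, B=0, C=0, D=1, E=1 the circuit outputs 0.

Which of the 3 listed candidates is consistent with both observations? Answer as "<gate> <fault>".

U0 stuck-at-0

Evaluate each candidate on input A=0, B=0, C=0, D=1, E=1:
  U2 stuck-at-1: U0=0, U1=0, U2=1 [stuck-at-1], U3=1, U4=1, U5=1, U6=1 → 1 — eliminated
  U5 stuck-at-1: U0=0, U1=0, U2=0, U3=1, U4=1, U5=1 [stuck-at-1], U6=1 → 1 — eliminated
  U0 stuck-at-0: U0=0 [stuck-at-0], U1=0, U2=0, U3=1, U4=1, U5=0, U6=0 → 0 — matches
Only U0 stuck-at-0 reproduces the observed 0.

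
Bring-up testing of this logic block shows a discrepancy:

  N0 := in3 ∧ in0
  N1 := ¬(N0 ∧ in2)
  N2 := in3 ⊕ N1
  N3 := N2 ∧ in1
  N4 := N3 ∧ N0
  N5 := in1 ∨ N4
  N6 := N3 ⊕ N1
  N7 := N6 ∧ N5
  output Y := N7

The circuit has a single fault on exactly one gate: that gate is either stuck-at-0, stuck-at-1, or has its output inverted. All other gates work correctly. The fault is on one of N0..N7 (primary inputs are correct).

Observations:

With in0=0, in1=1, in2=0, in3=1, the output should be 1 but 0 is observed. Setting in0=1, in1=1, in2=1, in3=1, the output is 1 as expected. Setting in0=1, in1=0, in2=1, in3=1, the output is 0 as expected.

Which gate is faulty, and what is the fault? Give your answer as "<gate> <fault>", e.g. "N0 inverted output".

Fault-free values for test 1 (in0=0, in1=1, in2=0, in3=1): N0=0, N1=1, N2=0, N3=0, N4=0, N5=1, N6=1, N7=1, giving Y=1. Observed 0.
Test 1: faults giving observed 0 are {N2 stuck-at-1, N2 inverted output, N3 stuck-at-1, N3 inverted output, N5 stuck-at-0, N5 inverted output, N6 stuck-at-0, N6 inverted output, N7 stuck-at-0, N7 inverted output}.
Test 2 (in0=1, in1=1, in2=1, in3=1): fault-free N0=1, N1=0, N2=1, N3=1, N4=1, N5=1, N6=1, N7=1 → 1; observed 1. Eliminates N2 inverted output, N3 inverted output, N5 stuck-at-0, N5 inverted output, N6 stuck-at-0, N6 inverted output, N7 stuck-at-0, N7 inverted output.
Test 3 (in0=1, in1=0, in2=1, in3=1): fault-free N0=1, N1=0, N2=1, N3=0, N4=0, N5=0, N6=0, N7=0 → 0; observed 0. Eliminates N3 stuck-at-1.
Only N2 stuck-at-1 is consistent with every test.

N2 stuck-at-1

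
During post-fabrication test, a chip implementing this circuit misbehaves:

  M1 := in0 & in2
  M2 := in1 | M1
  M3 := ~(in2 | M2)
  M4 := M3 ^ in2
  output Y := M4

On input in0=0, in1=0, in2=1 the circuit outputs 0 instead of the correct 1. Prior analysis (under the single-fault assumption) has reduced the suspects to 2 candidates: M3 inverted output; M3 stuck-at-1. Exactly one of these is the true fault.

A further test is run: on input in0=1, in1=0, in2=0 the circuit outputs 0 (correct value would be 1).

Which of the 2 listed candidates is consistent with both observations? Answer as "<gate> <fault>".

Evaluate each candidate on input in0=1, in1=0, in2=0:
  M3 inverted output: M1=0, M2=0, M3=0 [inverted output], M4=0 → 0 — matches
  M3 stuck-at-1: M1=0, M2=0, M3=1 [stuck-at-1], M4=1 → 1 — eliminated
Only M3 inverted output reproduces the observed 0.

M3 inverted output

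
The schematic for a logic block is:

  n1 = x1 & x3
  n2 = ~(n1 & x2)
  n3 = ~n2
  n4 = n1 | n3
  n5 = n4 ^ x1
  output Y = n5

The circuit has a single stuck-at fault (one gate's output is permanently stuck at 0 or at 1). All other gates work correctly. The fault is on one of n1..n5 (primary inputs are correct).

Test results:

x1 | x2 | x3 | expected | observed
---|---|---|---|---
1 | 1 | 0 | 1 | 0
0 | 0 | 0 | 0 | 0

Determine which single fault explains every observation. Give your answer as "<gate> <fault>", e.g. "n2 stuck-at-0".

Fault-free values for test 1 (x1=1, x2=1, x3=0): n1=0, n2=1, n3=0, n4=0, n5=1, giving Y=1. Observed 0.
Test 1: faults giving observed 0 are {n1 stuck-at-1, n2 stuck-at-0, n3 stuck-at-1, n4 stuck-at-1, n5 stuck-at-0}.
Test 2 (x1=0, x2=0, x3=0): fault-free n1=0, n2=1, n3=0, n4=0, n5=0 → 0; observed 0. Eliminates n1 stuck-at-1, n2 stuck-at-0, n3 stuck-at-1, n4 stuck-at-1.
Only n5 stuck-at-0 is consistent with every test.

n5 stuck-at-0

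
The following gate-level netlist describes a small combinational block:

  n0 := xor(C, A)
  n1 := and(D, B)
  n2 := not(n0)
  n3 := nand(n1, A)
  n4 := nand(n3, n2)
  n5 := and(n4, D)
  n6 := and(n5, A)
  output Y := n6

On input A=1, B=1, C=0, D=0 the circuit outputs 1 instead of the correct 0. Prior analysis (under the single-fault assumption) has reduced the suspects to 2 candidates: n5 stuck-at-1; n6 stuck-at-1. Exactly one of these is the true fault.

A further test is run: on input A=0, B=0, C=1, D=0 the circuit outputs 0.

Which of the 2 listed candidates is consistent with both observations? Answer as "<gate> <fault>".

n5 stuck-at-1

Evaluate each candidate on input A=0, B=0, C=1, D=0:
  n5 stuck-at-1: n0=1, n1=0, n2=0, n3=1, n4=1, n5=1 [stuck-at-1], n6=0 → 0 — matches
  n6 stuck-at-1: n0=1, n1=0, n2=0, n3=1, n4=1, n5=0, n6=1 [stuck-at-1] → 1 — eliminated
Only n5 stuck-at-1 reproduces the observed 0.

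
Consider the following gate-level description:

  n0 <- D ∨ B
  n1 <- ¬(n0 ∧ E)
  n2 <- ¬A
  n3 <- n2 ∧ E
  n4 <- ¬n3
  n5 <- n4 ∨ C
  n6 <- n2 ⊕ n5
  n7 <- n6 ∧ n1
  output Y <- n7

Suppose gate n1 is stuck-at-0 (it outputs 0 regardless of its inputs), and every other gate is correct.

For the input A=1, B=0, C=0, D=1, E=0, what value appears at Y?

Propagate with n1 forced: n0=1, n1=0 [stuck-at-0], n2=0, n3=0, n4=1, n5=1, n6=1, n7=0.
So Y = 0. (Without the fault it would be 1.)

0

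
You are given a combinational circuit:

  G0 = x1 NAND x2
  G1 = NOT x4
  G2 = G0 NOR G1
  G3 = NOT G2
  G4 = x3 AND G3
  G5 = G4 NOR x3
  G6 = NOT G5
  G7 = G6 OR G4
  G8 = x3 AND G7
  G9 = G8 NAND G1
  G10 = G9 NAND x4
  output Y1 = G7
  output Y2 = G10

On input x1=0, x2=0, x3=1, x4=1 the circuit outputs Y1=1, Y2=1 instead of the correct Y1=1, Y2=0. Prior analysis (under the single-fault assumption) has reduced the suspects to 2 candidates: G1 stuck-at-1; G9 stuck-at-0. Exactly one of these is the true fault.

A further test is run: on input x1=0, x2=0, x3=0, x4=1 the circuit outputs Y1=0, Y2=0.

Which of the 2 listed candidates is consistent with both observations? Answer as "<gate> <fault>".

G1 stuck-at-1

Evaluate each candidate on input x1=0, x2=0, x3=0, x4=1:
  G1 stuck-at-1: G0=1, G1=1 [stuck-at-1], G2=0, G3=1, G4=0, G5=1, G6=0, G7=0, G8=0, G9=1, G10=0 → Y1=0, Y2=0 — matches
  G9 stuck-at-0: G0=1, G1=0, G2=0, G3=1, G4=0, G5=1, G6=0, G7=0, G8=0, G9=0 [stuck-at-0], G10=1 → Y1=0, Y2=1 — eliminated
Only G1 stuck-at-1 reproduces the observed Y1=0, Y2=0.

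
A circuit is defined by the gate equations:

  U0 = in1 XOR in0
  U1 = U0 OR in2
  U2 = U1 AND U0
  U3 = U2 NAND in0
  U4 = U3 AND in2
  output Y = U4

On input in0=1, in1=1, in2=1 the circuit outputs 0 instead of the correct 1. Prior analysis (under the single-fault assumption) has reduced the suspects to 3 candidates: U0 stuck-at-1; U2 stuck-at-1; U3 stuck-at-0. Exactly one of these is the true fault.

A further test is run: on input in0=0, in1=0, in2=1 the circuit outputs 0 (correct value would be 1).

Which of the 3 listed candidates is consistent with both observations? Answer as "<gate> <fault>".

U3 stuck-at-0

Evaluate each candidate on input in0=0, in1=0, in2=1:
  U0 stuck-at-1: U0=1 [stuck-at-1], U1=1, U2=1, U3=1, U4=1 → 1 — eliminated
  U2 stuck-at-1: U0=0, U1=1, U2=1 [stuck-at-1], U3=1, U4=1 → 1 — eliminated
  U3 stuck-at-0: U0=0, U1=1, U2=0, U3=0 [stuck-at-0], U4=0 → 0 — matches
Only U3 stuck-at-0 reproduces the observed 0.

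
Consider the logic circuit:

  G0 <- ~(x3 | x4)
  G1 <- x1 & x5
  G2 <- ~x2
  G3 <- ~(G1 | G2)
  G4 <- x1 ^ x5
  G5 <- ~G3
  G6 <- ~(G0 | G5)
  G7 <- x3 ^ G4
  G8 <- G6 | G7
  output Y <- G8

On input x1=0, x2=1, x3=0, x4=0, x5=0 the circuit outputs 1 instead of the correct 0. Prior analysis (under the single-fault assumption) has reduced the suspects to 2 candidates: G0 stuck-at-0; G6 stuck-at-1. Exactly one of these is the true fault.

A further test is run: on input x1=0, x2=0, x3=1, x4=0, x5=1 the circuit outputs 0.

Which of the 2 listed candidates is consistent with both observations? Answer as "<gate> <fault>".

Evaluate each candidate on input x1=0, x2=0, x3=1, x4=0, x5=1:
  G0 stuck-at-0: G0=0 [stuck-at-0], G1=0, G2=1, G3=0, G4=1, G5=1, G6=0, G7=0, G8=0 → 0 — matches
  G6 stuck-at-1: G0=0, G1=0, G2=1, G3=0, G4=1, G5=1, G6=1 [stuck-at-1], G7=0, G8=1 → 1 — eliminated
Only G0 stuck-at-0 reproduces the observed 0.

G0 stuck-at-0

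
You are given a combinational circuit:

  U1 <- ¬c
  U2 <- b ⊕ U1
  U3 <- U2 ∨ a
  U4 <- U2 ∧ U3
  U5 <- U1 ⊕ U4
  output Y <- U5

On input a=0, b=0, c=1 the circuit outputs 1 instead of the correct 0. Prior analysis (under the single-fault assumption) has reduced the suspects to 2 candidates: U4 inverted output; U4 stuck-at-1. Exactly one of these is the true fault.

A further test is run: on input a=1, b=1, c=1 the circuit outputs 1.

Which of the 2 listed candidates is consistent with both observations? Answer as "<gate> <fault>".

U4 stuck-at-1

Evaluate each candidate on input a=1, b=1, c=1:
  U4 inverted output: U1=0, U2=1, U3=1, U4=0 [inverted output], U5=0 → 0 — eliminated
  U4 stuck-at-1: U1=0, U2=1, U3=1, U4=1 [stuck-at-1], U5=1 → 1 — matches
Only U4 stuck-at-1 reproduces the observed 1.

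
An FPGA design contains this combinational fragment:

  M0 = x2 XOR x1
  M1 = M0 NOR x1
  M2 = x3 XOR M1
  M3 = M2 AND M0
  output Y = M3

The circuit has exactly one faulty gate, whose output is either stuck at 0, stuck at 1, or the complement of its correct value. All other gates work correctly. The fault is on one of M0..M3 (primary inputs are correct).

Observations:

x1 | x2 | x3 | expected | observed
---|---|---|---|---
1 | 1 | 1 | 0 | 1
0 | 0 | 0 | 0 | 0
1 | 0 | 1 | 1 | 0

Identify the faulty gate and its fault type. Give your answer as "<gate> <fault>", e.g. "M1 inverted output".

M0 inverted output

Fault-free values for test 1 (x1=1, x2=1, x3=1): M0=0, M1=0, M2=1, M3=0, giving Y=0. Observed 1.
Test 1: faults giving observed 1 are {M0 stuck-at-1, M0 inverted output, M3 stuck-at-1, M3 inverted output}.
Test 2 (x1=0, x2=0, x3=0): fault-free M0=0, M1=1, M2=1, M3=0 → 0; observed 0. Eliminates M3 stuck-at-1, M3 inverted output.
Test 3 (x1=1, x2=0, x3=1): fault-free M0=1, M1=0, M2=1, M3=1 → 1; observed 0. Eliminates M0 stuck-at-1.
Only M0 inverted output is consistent with every test.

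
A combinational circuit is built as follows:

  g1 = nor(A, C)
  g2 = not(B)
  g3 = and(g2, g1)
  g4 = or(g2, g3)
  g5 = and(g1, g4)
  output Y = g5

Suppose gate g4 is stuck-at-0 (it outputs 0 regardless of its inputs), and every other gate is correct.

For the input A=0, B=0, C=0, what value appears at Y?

Propagate with g4 forced: g1=1, g2=1, g3=1, g4=0 [stuck-at-0], g5=0.
So Y = 0. (Without the fault it would be 1.)

0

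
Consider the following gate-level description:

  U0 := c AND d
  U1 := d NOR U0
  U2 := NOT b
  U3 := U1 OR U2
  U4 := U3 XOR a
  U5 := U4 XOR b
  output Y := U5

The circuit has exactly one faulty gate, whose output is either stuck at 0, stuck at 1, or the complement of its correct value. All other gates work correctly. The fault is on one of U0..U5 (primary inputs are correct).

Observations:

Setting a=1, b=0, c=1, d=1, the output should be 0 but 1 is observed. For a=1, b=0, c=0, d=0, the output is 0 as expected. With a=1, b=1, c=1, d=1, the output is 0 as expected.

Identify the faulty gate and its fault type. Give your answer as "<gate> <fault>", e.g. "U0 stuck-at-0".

U2 stuck-at-0

Fault-free values for test 1 (a=1, b=0, c=1, d=1): U0=1, U1=0, U2=1, U3=1, U4=0, U5=0, giving Y=0. Observed 1.
Test 1: faults giving observed 1 are {U2 stuck-at-0, U2 inverted output, U3 stuck-at-0, U3 inverted output, U4 stuck-at-1, U4 inverted output, U5 stuck-at-1, U5 inverted output}.
Test 2 (a=1, b=0, c=0, d=0): fault-free U0=0, U1=1, U2=1, U3=1, U4=0, U5=0 → 0; observed 0. Eliminates U3 stuck-at-0, U3 inverted output, U4 stuck-at-1, U4 inverted output, U5 stuck-at-1, U5 inverted output.
Test 3 (a=1, b=1, c=1, d=1): fault-free U0=1, U1=0, U2=0, U3=0, U4=1, U5=0 → 0; observed 0. Eliminates U2 inverted output.
Only U2 stuck-at-0 is consistent with every test.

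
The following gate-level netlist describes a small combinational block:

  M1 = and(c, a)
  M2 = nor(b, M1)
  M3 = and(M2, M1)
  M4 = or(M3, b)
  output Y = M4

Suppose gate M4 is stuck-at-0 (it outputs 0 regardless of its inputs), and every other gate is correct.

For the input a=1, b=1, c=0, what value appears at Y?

0

Propagate with M4 forced: M1=0, M2=0, M3=0, M4=0 [stuck-at-0].
So Y = 0. (Without the fault it would be 1.)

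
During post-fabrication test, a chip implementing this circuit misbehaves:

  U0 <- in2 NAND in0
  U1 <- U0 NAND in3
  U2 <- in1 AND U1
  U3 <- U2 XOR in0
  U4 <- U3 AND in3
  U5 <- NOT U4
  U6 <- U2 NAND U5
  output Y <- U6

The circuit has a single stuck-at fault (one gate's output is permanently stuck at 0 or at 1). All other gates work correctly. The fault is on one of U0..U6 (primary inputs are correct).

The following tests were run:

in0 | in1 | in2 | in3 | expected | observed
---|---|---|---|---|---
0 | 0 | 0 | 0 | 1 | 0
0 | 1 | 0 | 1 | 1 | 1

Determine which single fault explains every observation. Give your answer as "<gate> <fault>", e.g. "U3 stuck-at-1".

Fault-free values for test 1 (in0=0, in1=0, in2=0, in3=0): U0=1, U1=1, U2=0, U3=0, U4=0, U5=1, U6=1, giving Y=1. Observed 0.
Test 1: faults giving observed 0 are {U2 stuck-at-1, U6 stuck-at-0}.
Test 2 (in0=0, in1=1, in2=0, in3=1): fault-free U0=1, U1=0, U2=0, U3=0, U4=0, U5=1, U6=1 → 1; observed 1. Eliminates U6 stuck-at-0.
Only U2 stuck-at-1 is consistent with every test.

U2 stuck-at-1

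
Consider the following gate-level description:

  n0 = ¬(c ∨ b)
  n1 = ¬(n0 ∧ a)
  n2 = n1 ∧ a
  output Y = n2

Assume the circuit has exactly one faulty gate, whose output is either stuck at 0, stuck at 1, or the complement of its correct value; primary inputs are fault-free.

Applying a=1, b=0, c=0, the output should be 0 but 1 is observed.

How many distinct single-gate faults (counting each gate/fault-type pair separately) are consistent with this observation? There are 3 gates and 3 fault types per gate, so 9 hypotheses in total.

Fault-free: n0=1, n1=0, n2=0 → 0. Observed 1.
  n0 stuck-at-0: output 1 ✓
  n0 stuck-at-1: output 0 ✗
  n0 inverted output: output 1 ✓
  n1 stuck-at-0: output 0 ✗
  n1 stuck-at-1: output 1 ✓
  n1 inverted output: output 1 ✓
  n2 stuck-at-0: output 0 ✗
  n2 stuck-at-1: output 1 ✓
  n2 inverted output: output 1 ✓
Consistent faults: {n0 stuck-at-0, n0 inverted output, n1 stuck-at-1, n1 inverted output, n2 stuck-at-1, n2 inverted output} — 6 in all.

6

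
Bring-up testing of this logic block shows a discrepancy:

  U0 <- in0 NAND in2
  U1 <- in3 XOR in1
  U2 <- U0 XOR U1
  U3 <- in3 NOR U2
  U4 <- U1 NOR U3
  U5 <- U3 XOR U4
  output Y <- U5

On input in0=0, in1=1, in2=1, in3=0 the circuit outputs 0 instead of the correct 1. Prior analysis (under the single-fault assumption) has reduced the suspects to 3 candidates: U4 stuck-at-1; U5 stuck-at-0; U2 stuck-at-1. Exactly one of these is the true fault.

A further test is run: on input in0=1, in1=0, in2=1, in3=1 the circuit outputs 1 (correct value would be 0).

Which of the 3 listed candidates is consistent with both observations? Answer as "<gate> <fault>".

Evaluate each candidate on input in0=1, in1=0, in2=1, in3=1:
  U4 stuck-at-1: U0=0, U1=1, U2=1, U3=0, U4=1 [stuck-at-1], U5=1 → 1 — matches
  U5 stuck-at-0: U0=0, U1=1, U2=1, U3=0, U4=0, U5=0 [stuck-at-0] → 0 — eliminated
  U2 stuck-at-1: U0=0, U1=1, U2=1 [stuck-at-1], U3=0, U4=0, U5=0 → 0 — eliminated
Only U4 stuck-at-1 reproduces the observed 1.

U4 stuck-at-1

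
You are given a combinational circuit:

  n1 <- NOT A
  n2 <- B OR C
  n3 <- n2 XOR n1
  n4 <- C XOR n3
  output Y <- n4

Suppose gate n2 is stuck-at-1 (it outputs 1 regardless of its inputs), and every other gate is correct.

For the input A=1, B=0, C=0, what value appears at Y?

Propagate with n2 forced: n1=0, n2=1 [stuck-at-1], n3=1, n4=1.
So Y = 1. (Without the fault it would be 0.)

1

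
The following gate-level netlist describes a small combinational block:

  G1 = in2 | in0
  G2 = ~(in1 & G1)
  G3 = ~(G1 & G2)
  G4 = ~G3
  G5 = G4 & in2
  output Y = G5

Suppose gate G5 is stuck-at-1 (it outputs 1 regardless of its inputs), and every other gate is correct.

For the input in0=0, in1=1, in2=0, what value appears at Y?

Propagate with G5 forced: G1=0, G2=1, G3=1, G4=0, G5=1 [stuck-at-1].
So Y = 1. (Without the fault it would be 0.)

1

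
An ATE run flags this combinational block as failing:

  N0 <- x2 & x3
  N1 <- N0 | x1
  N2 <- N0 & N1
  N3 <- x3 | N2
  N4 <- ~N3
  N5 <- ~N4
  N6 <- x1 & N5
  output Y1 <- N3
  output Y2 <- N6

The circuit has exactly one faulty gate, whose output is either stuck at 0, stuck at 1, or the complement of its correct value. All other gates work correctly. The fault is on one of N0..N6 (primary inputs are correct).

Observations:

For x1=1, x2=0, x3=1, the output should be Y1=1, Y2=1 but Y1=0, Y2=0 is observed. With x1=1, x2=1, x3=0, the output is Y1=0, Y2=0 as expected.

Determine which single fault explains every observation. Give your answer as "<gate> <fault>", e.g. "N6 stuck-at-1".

Fault-free values for test 1 (x1=1, x2=0, x3=1): N0=0, N1=1, N2=0, N3=1, N4=0, N5=1, N6=1, giving Y1=1, Y2=1. Observed Y1=0, Y2=0.
Test 1: faults giving observed Y1=0, Y2=0 are {N3 stuck-at-0, N3 inverted output}.
Test 2 (x1=1, x2=1, x3=0): fault-free N0=0, N1=1, N2=0, N3=0, N4=1, N5=0, N6=0 → Y1=0, Y2=0; observed Y1=0, Y2=0. Eliminates N3 inverted output.
Only N3 stuck-at-0 is consistent with every test.

N3 stuck-at-0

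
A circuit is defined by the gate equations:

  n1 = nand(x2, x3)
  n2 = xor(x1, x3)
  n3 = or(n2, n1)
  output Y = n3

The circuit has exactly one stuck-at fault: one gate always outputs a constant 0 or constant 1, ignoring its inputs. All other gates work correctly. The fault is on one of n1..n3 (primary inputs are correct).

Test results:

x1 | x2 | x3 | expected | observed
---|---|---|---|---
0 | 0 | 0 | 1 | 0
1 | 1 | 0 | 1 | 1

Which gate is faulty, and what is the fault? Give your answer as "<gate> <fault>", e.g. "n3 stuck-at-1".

n1 stuck-at-0

Fault-free values for test 1 (x1=0, x2=0, x3=0): n1=1, n2=0, n3=1, giving Y=1. Observed 0.
Test 1: faults giving observed 0 are {n1 stuck-at-0, n3 stuck-at-0}.
Test 2 (x1=1, x2=1, x3=0): fault-free n1=1, n2=1, n3=1 → 1; observed 1. Eliminates n3 stuck-at-0.
Only n1 stuck-at-0 is consistent with every test.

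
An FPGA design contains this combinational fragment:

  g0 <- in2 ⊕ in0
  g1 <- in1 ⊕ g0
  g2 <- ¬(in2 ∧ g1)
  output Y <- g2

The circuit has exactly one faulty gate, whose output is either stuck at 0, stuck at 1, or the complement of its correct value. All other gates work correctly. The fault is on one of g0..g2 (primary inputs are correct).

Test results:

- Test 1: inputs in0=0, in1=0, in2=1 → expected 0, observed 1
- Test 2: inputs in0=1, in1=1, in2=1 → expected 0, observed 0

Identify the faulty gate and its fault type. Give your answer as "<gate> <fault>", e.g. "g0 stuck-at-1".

Fault-free values for test 1 (in0=0, in1=0, in2=1): g0=1, g1=1, g2=0, giving Y=0. Observed 1.
Test 1: faults giving observed 1 are {g0 stuck-at-0, g0 inverted output, g1 stuck-at-0, g1 inverted output, g2 stuck-at-1, g2 inverted output}.
Test 2 (in0=1, in1=1, in2=1): fault-free g0=0, g1=1, g2=0 → 0; observed 0. Eliminates g0 inverted output, g1 stuck-at-0, g1 inverted output, g2 stuck-at-1, g2 inverted output.
Only g0 stuck-at-0 is consistent with every test.

g0 stuck-at-0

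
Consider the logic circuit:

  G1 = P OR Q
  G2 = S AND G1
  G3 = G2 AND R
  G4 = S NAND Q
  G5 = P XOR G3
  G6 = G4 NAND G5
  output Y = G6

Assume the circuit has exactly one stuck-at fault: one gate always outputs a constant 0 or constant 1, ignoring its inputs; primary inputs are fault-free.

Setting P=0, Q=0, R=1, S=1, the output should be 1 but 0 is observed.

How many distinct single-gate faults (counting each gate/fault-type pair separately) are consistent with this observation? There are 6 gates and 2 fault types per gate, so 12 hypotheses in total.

5

Fault-free: G1=0, G2=0, G3=0, G4=1, G5=0, G6=1 → 1. Observed 0.
  G1 stuck-at-0: output 1 ✗
  G1 stuck-at-1: output 0 ✓
  G2 stuck-at-0: output 1 ✗
  G2 stuck-at-1: output 0 ✓
  G3 stuck-at-0: output 1 ✗
  G3 stuck-at-1: output 0 ✓
  G4 stuck-at-0: output 1 ✗
  G4 stuck-at-1: output 1 ✗
  G5 stuck-at-0: output 1 ✗
  G5 stuck-at-1: output 0 ✓
  G6 stuck-at-0: output 0 ✓
  G6 stuck-at-1: output 1 ✗
Consistent faults: {G1 stuck-at-1, G2 stuck-at-1, G3 stuck-at-1, G5 stuck-at-1, G6 stuck-at-0} — 5 in all.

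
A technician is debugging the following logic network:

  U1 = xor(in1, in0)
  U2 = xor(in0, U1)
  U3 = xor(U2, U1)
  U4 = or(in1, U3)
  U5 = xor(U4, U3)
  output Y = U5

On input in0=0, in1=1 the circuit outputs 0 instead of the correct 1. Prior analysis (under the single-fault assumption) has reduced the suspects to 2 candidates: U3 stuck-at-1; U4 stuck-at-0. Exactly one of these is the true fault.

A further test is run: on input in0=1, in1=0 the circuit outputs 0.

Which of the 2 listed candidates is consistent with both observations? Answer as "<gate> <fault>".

U3 stuck-at-1

Evaluate each candidate on input in0=1, in1=0:
  U3 stuck-at-1: U1=1, U2=0, U3=1 [stuck-at-1], U4=1, U5=0 → 0 — matches
  U4 stuck-at-0: U1=1, U2=0, U3=1, U4=0 [stuck-at-0], U5=1 → 1 — eliminated
Only U3 stuck-at-1 reproduces the observed 0.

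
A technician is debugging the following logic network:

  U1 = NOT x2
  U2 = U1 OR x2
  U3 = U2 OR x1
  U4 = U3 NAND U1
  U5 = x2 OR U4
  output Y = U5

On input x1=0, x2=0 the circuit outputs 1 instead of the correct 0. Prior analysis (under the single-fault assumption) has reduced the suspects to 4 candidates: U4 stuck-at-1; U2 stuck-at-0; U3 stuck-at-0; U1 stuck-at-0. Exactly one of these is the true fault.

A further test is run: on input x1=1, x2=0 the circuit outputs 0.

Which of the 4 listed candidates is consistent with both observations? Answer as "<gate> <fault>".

Evaluate each candidate on input x1=1, x2=0:
  U4 stuck-at-1: U1=1, U2=1, U3=1, U4=1 [stuck-at-1], U5=1 → 1 — eliminated
  U2 stuck-at-0: U1=1, U2=0 [stuck-at-0], U3=1, U4=0, U5=0 → 0 — matches
  U3 stuck-at-0: U1=1, U2=1, U3=0 [stuck-at-0], U4=1, U5=1 → 1 — eliminated
  U1 stuck-at-0: U1=0 [stuck-at-0], U2=0, U3=1, U4=1, U5=1 → 1 — eliminated
Only U2 stuck-at-0 reproduces the observed 0.

U2 stuck-at-0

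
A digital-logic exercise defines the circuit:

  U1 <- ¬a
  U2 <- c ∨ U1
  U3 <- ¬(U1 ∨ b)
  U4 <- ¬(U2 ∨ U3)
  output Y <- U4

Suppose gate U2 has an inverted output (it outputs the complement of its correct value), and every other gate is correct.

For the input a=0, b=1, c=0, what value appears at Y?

Propagate with U2 forced: U1=1, U2=0 [inverted output], U3=0, U4=1.
So Y = 1. (Without the fault it would be 0.)

1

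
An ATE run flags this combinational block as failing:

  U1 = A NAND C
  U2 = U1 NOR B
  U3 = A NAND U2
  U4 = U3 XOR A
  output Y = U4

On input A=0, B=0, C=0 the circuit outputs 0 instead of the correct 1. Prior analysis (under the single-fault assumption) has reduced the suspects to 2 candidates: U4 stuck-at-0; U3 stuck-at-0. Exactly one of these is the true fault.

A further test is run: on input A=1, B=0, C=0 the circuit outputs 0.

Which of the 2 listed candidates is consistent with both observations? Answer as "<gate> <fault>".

U4 stuck-at-0

Evaluate each candidate on input A=1, B=0, C=0:
  U4 stuck-at-0: U1=1, U2=0, U3=1, U4=0 [stuck-at-0] → 0 — matches
  U3 stuck-at-0: U1=1, U2=0, U3=0 [stuck-at-0], U4=1 → 1 — eliminated
Only U4 stuck-at-0 reproduces the observed 0.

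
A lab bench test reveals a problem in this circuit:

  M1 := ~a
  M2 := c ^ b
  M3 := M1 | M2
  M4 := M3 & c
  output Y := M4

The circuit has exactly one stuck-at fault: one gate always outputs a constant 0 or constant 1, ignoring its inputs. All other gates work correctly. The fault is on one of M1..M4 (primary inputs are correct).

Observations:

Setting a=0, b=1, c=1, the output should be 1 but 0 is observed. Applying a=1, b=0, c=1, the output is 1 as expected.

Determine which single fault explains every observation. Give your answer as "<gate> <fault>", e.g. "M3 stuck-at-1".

Fault-free values for test 1 (a=0, b=1, c=1): M1=1, M2=0, M3=1, M4=1, giving Y=1. Observed 0.
Test 1: faults giving observed 0 are {M1 stuck-at-0, M3 stuck-at-0, M4 stuck-at-0}.
Test 2 (a=1, b=0, c=1): fault-free M1=0, M2=1, M3=1, M4=1 → 1; observed 1. Eliminates M3 stuck-at-0, M4 stuck-at-0.
Only M1 stuck-at-0 is consistent with every test.

M1 stuck-at-0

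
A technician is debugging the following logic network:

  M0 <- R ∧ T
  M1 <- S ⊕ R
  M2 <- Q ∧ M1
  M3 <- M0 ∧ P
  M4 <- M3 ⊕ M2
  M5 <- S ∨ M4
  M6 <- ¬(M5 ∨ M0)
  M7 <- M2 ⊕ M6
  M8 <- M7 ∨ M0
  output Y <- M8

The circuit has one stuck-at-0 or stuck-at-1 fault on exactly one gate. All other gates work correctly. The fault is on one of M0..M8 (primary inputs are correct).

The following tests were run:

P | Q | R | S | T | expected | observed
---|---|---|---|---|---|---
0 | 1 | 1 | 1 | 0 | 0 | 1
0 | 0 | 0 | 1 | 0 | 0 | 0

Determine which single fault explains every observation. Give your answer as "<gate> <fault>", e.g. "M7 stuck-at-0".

Fault-free values for test 1 (P=0, Q=1, R=1, S=1, T=0): M0=0, M1=0, M2=0, M3=0, M4=0, M5=1, M6=0, M7=0, M8=0, giving Y=0. Observed 1.
Test 1: faults giving observed 1 are {M0 stuck-at-1, M1 stuck-at-1, M2 stuck-at-1, M5 stuck-at-0, M6 stuck-at-1, M7 stuck-at-1, M8 stuck-at-1}.
Test 2 (P=0, Q=0, R=0, S=1, T=0): fault-free M0=0, M1=1, M2=0, M3=0, M4=0, M5=1, M6=0, M7=0, M8=0 → 0; observed 0. Eliminates M0 stuck-at-1, M2 stuck-at-1, M5 stuck-at-0, M6 stuck-at-1, M7 stuck-at-1, M8 stuck-at-1.
Only M1 stuck-at-1 is consistent with every test.

M1 stuck-at-1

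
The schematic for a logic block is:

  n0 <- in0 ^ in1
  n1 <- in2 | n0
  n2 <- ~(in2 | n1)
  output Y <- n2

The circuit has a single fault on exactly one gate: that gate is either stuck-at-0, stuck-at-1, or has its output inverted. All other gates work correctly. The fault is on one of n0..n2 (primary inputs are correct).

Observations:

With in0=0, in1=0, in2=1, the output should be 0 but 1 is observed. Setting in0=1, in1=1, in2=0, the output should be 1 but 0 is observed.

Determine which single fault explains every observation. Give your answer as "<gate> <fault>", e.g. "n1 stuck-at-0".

Fault-free values for test 1 (in0=0, in1=0, in2=1): n0=0, n1=1, n2=0, giving Y=0. Observed 1.
Test 1: faults giving observed 1 are {n2 stuck-at-1, n2 inverted output}.
Test 2 (in0=1, in1=1, in2=0): fault-free n0=0, n1=0, n2=1 → 1; observed 0. Eliminates n2 stuck-at-1.
Only n2 inverted output is consistent with every test.

n2 inverted output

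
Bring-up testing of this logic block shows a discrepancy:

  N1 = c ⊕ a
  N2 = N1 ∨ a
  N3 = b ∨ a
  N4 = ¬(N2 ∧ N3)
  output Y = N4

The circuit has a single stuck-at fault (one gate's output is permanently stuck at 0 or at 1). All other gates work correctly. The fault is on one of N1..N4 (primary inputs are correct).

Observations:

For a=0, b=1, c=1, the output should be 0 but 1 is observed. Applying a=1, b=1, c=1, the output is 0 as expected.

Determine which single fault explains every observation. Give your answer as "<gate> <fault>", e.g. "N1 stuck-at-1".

Fault-free values for test 1 (a=0, b=1, c=1): N1=1, N2=1, N3=1, N4=0, giving Y=0. Observed 1.
Test 1: faults giving observed 1 are {N1 stuck-at-0, N2 stuck-at-0, N3 stuck-at-0, N4 stuck-at-1}.
Test 2 (a=1, b=1, c=1): fault-free N1=0, N2=1, N3=1, N4=0 → 0; observed 0. Eliminates N2 stuck-at-0, N3 stuck-at-0, N4 stuck-at-1.
Only N1 stuck-at-0 is consistent with every test.

N1 stuck-at-0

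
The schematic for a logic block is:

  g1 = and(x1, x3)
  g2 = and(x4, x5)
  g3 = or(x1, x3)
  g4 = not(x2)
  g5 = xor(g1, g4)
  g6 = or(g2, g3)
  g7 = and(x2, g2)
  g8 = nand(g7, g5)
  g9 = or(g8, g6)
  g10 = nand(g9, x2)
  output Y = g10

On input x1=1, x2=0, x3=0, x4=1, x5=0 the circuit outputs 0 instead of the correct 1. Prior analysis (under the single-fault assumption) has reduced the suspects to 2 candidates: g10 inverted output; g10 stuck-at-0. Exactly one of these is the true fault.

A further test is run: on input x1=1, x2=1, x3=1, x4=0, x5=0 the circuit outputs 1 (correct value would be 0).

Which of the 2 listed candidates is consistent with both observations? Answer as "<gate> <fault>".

Evaluate each candidate on input x1=1, x2=1, x3=1, x4=0, x5=0:
  g10 inverted output: g1=1, g2=0, g3=1, g4=0, g5=1, g6=1, g7=0, g8=1, g9=1, g10=1 [inverted output] → 1 — matches
  g10 stuck-at-0: g1=1, g2=0, g3=1, g4=0, g5=1, g6=1, g7=0, g8=1, g9=1, g10=0 [stuck-at-0] → 0 — eliminated
Only g10 inverted output reproduces the observed 1.

g10 inverted output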